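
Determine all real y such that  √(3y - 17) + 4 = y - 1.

y = 6 or y = 7

Isolate the radical: √(3y - 17) = y - 5.
Square both sides: 3y - 17 = (y - 5)².
Expand and rearrange: y² - 13y + 42 = 0.
Solving gives y = 7 or y = 6.
Check each candidate in the original equation:
  y = 7: √(4) = 2, while y - 5 = 2 — valid.
  y = 6: √(1) = 1, while y - 5 = 1 — valid.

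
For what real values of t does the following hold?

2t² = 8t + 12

Rearrange to standard form: 2t² - 8t - 12 = 0.
Discriminant: (-8)² − 4·2·(-12) = 160.
Quadratic formula: t = (8 ± √160) / 4.
So t = 2 + √(10) ≈ 5.1623 or t = 2 - √(10) ≈ -1.1623.

t = -1.1623 or t = 5.1623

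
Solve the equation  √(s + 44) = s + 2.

Square both sides: s + 44 = (s + 2)².
Expand and rearrange: s² + 3s - 40 = 0.
Solving gives s = 5 or s = -8.
Check each candidate in the original equation:
  s = 5: √(49) = 7, while s + 2 = 7 — valid.
  s = -8: √(36) = 6, while s + 2 = -6 — extraneous.

s = 5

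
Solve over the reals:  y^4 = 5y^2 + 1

Let u = y^2. The equation becomes u^2 - 5u - 1 = 0.
By the quadratic formula, u = 5/2 + sqrt(29)/2 or u = 5/2 - sqrt(29)/2.
y^2 = 5/2 + sqrt(29)/2 gives y = +/-sqrt(5/2 + sqrt(29)/2) ~= +/-2.2787.
y^2 = 5/2 - sqrt(29)/2 < 0 has no real solution.

y = -2.2787 or y = 2.2787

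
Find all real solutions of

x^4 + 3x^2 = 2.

x = -0.7494 or x = 0.7494

Let u = x^2. The equation becomes u^2 + 3u - 2 = 0.
By the quadratic formula, u = -3/2 + sqrt(17)/2 or u = -sqrt(17)/2 - 3/2.
x^2 = -3/2 + sqrt(17)/2 gives x = +/-sqrt(-3/2 + sqrt(17)/2) ~= +/-0.7494.
x^2 = -sqrt(17)/2 - 3/2 < 0 has no real solution.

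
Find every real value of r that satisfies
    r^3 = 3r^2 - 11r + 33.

r = 3

Rearrange: r^3 - 3r^2 + 11r - 33 = 0.
Possible rational roots are divisors of -33. Testing r = 3 gives 0, so (r - 3) is a factor.
Divide: r^3 - 3r^2 + 11r - 33 = (r - 3)(r^2 + 11).
The quadratic r^2 + 11 has discriminant -44 < 0, so no further real roots.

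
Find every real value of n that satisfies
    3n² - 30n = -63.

Bring every term to one side: 3n² - 30n + 63 = 0.
Factor: 3(n - 3)(n - 7) = 0.
So n = 3 or n = 7.

n = 3 or n = 7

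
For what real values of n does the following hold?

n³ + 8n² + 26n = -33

n = -3

Rearrange: n³ + 8n² + 26n + 33 = 0.
Possible rational roots are divisors of 33. Testing n = -3 gives 0, so (n + 3) is a factor.
Divide: n³ + 8n² + 26n + 33 = (n + 3)(n² + 5n + 11).
The quadratic n² + 5n + 11 has discriminant -19 < 0, so no further real roots.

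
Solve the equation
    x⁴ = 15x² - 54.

Let u = x². The equation becomes u² - 15u + 54 = 0.
Factor: (u - 6)(u - 9) = 0, so u = 6 or u = 9.
x² = 6 gives x = ±√(6) ≈ ±2.4495.
x² = 9 gives x = ±3.

x = -3 or x = -2.4495 or x = 2.4495 or x = 3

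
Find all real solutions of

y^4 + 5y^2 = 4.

y = -0.8376 or y = 0.8376

Let u = y^2. The equation becomes u^2 + 5u - 4 = 0.
By the quadratic formula, u = -5/2 + sqrt(41)/2 or u = -sqrt(41)/2 - 5/2.
y^2 = -5/2 + sqrt(41)/2 gives y = +/-sqrt(-5/2 + sqrt(41)/2) ~= +/-0.8376.
y^2 = -sqrt(41)/2 - 5/2 < 0 has no real solution.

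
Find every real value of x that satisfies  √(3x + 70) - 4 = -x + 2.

x = -2

Isolate the radical: √(3x + 70) = -x + 6.
Square both sides: 3x + 70 = (-x + 6)².
Expand and rearrange: x² - 15x - 34 = 0.
Solving gives x = 17 or x = -2.
Check each candidate in the original equation:
  x = 17: √(121) = 11, while -x + 6 = -11 — extraneous.
  x = -2: √(64) = 8, while -x + 6 = 8 — valid.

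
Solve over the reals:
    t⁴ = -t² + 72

t = -2.8284 or t = 2.8284

Let u = t². The equation becomes u² + u - 72 = 0.
Factor: (u - 8)(u + 9) = 0, so u = 8 or u = -9.
t² = 8 gives t = ±2·√(2) ≈ ±2.8284.
t² = -9 < 0 has no real solution.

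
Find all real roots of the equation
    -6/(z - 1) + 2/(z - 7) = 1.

z = -4.0828 or z = 8.0828

Multiply both sides by (z - 1)(z - 7):
-6(z - 7) + 2(z - 1) = (z - 1)(z - 7).
Expand and collect terms: z² - 4z - 33 = 0.
By the quadratic formula, z = (4 ± √148) / 2, so z ≈ 8.0828 or z ≈ -4.0828.
Neither value makes a denominator zero (z ≠ 1, z ≠ 7), so both are valid.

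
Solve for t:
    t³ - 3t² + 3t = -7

Rearrange: t³ - 3t² + 3t + 7 = 0.
Possible rational roots are divisors of 7. Testing t = -1 gives 0, so (t + 1) is a factor.
Divide: t³ - 3t² + 3t + 7 = (t + 1)(t² - 4t + 7).
The quadratic t² - 4t + 7 has discriminant -12 < 0, so no further real roots.

t = -1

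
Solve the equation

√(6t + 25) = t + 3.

Square both sides: 6t + 25 = (t + 3)².
Expand and rearrange: t² - 16 = 0.
Solving gives t = 4 or t = -4.
Check each candidate in the original equation:
  t = 4: √(49) = 7, while t + 3 = 7 — valid.
  t = -4: √(1) = 1, while t + 3 = -1 — extraneous.

t = 4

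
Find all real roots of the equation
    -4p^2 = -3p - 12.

Rearrange to standard form: -4p^2 + 3p + 12 = 0.
Discriminant: (3)^2 - 4*(-4)*12 = 201.
Quadratic formula: p = (-3 +/- sqrt(201)) / (-8).
So p = 3/8 - sqrt(201)/8 ~= -1.3972 or p = 3/8 + sqrt(201)/8 ~= 2.1472.

p = -1.3972 or p = 2.1472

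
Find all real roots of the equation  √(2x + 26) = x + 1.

x = 5

Square both sides: 2x + 26 = (x + 1)².
Expand and rearrange: x² - 25 = 0.
Solving gives x = 5 or x = -5.
Check each candidate in the original equation:
  x = 5: √(36) = 6, while x + 1 = 6 — valid.
  x = -5: √(16) = 4, while x + 1 = -4 — extraneous.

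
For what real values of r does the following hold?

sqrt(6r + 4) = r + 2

Square both sides: 6r + 4 = (r + 2)^2.
Expand and rearrange: r^2 - 2r = 0.
Solving gives r = 2 or r = 0.
Check each candidate in the original equation:
  r = 2: sqrt(16) = 4, while r + 2 = 4 — valid.
  r = 0: sqrt(4) = 2, while r + 2 = 2 — valid.

r = 0 or r = 2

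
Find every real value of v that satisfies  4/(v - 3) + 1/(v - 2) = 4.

v = 2.1172 or v = 4.1328

Multiply both sides by (v - 3)(v - 2):
4(v - 2) + (v - 3) = 4(v - 3)(v - 2).
Expand and collect terms: 4v^2 - 25v + 35 = 0.
By the quadratic formula, v = (25 +/- sqrt(65)) / 8, so v ~= 4.1328 or v ~= 2.1172.
Neither value makes a denominator zero (v != 3, v != 2), so both are valid.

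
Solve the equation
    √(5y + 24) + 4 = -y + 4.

y = -3

Isolate the radical: √(5y + 24) = -y.
Square both sides: 5y + 24 = (-y)².
Expand and rearrange: y² - 5y - 24 = 0.
Solving gives y = 8 or y = -3.
Check each candidate in the original equation:
  y = 8: √(64) = 8, while -y = -8 — extraneous.
  y = -3: √(9) = 3, while -y = 3 — valid.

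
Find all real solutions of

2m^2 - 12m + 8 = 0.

m = 0.7639 or m = 5.2361

Discriminant: (-12)^2 - 4*2*8 = 80.
Quadratic formula: m = (12 +/- sqrt(80)) / 4.
So m = sqrt(5) + 3 ~= 5.2361 or m = 3 - sqrt(5) ~= 0.7639.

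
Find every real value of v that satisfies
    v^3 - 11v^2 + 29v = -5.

Rearrange: v^3 - 11v^2 + 29v + 5 = 0.
Possible rational roots are divisors of 5. Testing v = 5 gives 0, so (v - 5) is a factor.
Divide: v^3 - 11v^2 + 29v + 5 = (v - 5)(v^2 - 6v - 1).
Apply the quadratic formula to v^2 - 6v - 1 = 0: v = (6 +/- sqrt(40))/2, i.e. v ~= 6.1623 or v ~= -0.1623.

v = -0.1623 or v = 5 or v = 6.1623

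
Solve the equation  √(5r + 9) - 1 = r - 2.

Isolate the radical: √(5r + 9) = r - 1.
Square both sides: 5r + 9 = (r - 1)².
Expand and rearrange: r² - 7r - 8 = 0.
Solving gives r = 8 or r = -1.
Check each candidate in the original equation:
  r = 8: √(49) = 7, while r - 1 = 7 — valid.
  r = -1: √(4) = 2, while r - 1 = -2 — extraneous.

r = 8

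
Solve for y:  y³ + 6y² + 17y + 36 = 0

y = -4

Possible rational roots are divisors of 36. Testing y = -4 gives 0, so (y + 4) is a factor.
Divide: y³ + 6y² + 17y + 36 = (y + 4)(y² + 2y + 9).
The quadratic y² + 2y + 9 has discriminant -32 < 0, so no further real roots.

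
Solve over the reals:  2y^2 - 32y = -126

Bring every term to one side: 2y^2 - 32y + 126 = 0.
Factor: 2(y - 7)(y - 9) = 0.
So y = 7 or y = 9.

y = 7 or y = 9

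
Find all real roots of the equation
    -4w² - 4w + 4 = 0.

Discriminant: (-4)² − 4·(-4)·4 = 80.
Quadratic formula: w = (4 ± √80) / (-8).
So w = -√(5)/2 - 1/2 ≈ -1.618 or w = -1/2 + √(5)/2 ≈ 0.618.

w = -1.618 or w = 0.618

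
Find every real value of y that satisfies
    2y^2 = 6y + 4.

Rearrange to standard form: 2y^2 - 6y - 4 = 0.
Discriminant: (-6)^2 - 4*2*(-4) = 68.
Quadratic formula: y = (6 +/- sqrt(68)) / 4.
So y = 3/2 + sqrt(17)/2 ~= 3.5616 or y = 3/2 - sqrt(17)/2 ~= -0.5616.

y = -0.5616 or y = 3.5616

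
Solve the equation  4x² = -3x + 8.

Rearrange to standard form: 4x² + 3x - 8 = 0.
Discriminant: (3)² − 4·4·(-8) = 137.
Quadratic formula: x = (-3 ± √137) / 8.
So x = -3/8 + √(137)/8 ≈ 1.0881 or x = -√(137)/8 - 3/8 ≈ -1.8381.

x = -1.8381 or x = 1.0881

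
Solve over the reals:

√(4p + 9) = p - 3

Square both sides: 4p + 9 = (p - 3)².
Expand and rearrange: p² - 10p = 0.
Solving gives p = 10 or p = 0.
Check each candidate in the original equation:
  p = 10: √(49) = 7, while p - 3 = 7 — valid.
  p = 0: √(9) = 3, while p - 3 = -3 — extraneous.

p = 10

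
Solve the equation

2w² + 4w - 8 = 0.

w = -3.2361 or w = 1.2361

Discriminant: (4)² − 4·2·(-8) = 80.
Quadratic formula: w = (-4 ± √80) / 4.
So w = -1 + √(5) ≈ 1.2361 or w = -√(5) - 1 ≈ -3.2361.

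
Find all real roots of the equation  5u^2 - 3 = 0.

Discriminant: (0)^2 - 4*5*(-3) = 60.
Quadratic formula: u = (0 +/- sqrt(60)) / 10.
So u = sqrt(15)/5 ~= 0.7746 or u = -sqrt(15)/5 ~= -0.7746.

u = -0.7746 or u = 0.7746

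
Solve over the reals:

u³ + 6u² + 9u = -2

u = -3.7321 or u = -2 or u = -0.2679

Rearrange: u³ + 6u² + 9u + 2 = 0.
Possible rational roots are divisors of 2. Testing u = -2 gives 0, so (u + 2) is a factor.
Divide: u³ + 6u² + 9u + 2 = (u + 2)(u² + 4u + 1).
Apply the quadratic formula to u² + 4u + 1 = 0: u = (-4 ± √12)/2, i.e. u ≈ -0.2679 or u ≈ -3.7321.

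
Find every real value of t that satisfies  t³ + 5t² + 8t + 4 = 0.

t = -2 or t = -1

Possible rational roots are divisors of 4. Testing t = -1 gives 0, so (t + 1) is a factor.
Divide: t³ + 5t² + 8t + 4 = (t + 1)(t² + 4t + 4).
The quadratic has the repeated root t = -2.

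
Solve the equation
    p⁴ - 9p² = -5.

p = -2.8992 or p = -0.7713 or p = 0.7713 or p = 2.8992

Let u = p². The equation becomes u² - 9u + 5 = 0.
By the quadratic formula, u = √(61)/2 + 9/2 or u = 9/2 - √(61)/2.
p² = √(61)/2 + 9/2 gives p = ±√(√(61)/2 + 9/2) ≈ ±2.8992.
p² = 9/2 - √(61)/2 gives p = ±√(9/2 - √(61)/2) ≈ ±0.7713.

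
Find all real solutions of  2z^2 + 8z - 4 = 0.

Discriminant: (8)^2 - 4*2*(-4) = 96.
Quadratic formula: z = (-8 +/- sqrt(96)) / 4.
So z = -2 + sqrt(6) ~= 0.4495 or z = -sqrt(6) - 2 ~= -4.4495.

z = -4.4495 or z = 0.4495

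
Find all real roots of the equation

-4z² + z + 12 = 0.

Discriminant: (1)² − 4·(-4)·12 = 193.
Quadratic formula: z = (-1 ± √193) / (-8).
So z = 1/8 - √(193)/8 ≈ -1.6116 or z = 1/8 + √(193)/8 ≈ 1.8616.

z = -1.6116 or z = 1.8616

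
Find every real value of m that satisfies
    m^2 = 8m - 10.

Rearrange to standard form: m^2 - 8m + 10 = 0.
Discriminant: (-8)^2 - 4*1*10 = 24.
Quadratic formula: m = (8 +/- sqrt(24)) / 2.
So m = sqrt(6) + 4 ~= 6.4495 or m = 4 - sqrt(6) ~= 1.5505.

m = 1.5505 or m = 6.4495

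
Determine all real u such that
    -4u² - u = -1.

u = -0.6404 or u = 0.3904

Rearrange to standard form: -4u² - u + 1 = 0.
Discriminant: (-1)² − 4·(-4)·1 = 17.
Quadratic formula: u = (1 ± √17) / (-8).
So u = -√(17)/8 - 1/8 ≈ -0.6404 or u = -1/8 + √(17)/8 ≈ 0.3904.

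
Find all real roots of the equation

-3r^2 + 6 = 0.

Discriminant: (0)^2 - 4*(-3)*6 = 72.
Quadratic formula: r = (0 +/- sqrt(72)) / (-6).
So r = -sqrt(2) ~= -1.4142 or r = sqrt(2) ~= 1.4142.

r = -1.4142 or r = 1.4142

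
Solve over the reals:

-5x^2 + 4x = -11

x = -1.1362 or x = 1.9362

Rearrange to standard form: -5x^2 + 4x + 11 = 0.
Discriminant: (4)^2 - 4*(-5)*11 = 236.
Quadratic formula: x = (-4 +/- sqrt(236)) / (-10).
So x = 2/5 - sqrt(59)/5 ~= -1.1362 or x = 2/5 + sqrt(59)/5 ~= 1.9362.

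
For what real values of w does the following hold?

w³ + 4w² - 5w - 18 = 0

Possible rational roots are divisors of -18. Testing w = -2 gives 0, so (w + 2) is a factor.
Divide: w³ + 4w² - 5w - 18 = (w + 2)(w² + 2w - 9).
Apply the quadratic formula to w² + 2w - 9 = 0: w = (-2 ± √40)/2, i.e. w ≈ 2.1623 or w ≈ -4.1623.

w = -4.1623 or w = -2 or w = 2.1623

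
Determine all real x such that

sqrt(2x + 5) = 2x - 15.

x = 10

Square both sides: 2x + 5 = (2x - 15)^2.
Expand and rearrange: 4x^2 - 62x + 220 = 0.
Solving gives x = 10 or x = 5.5.
Check each candidate in the original equation:
  x = 10: sqrt(25) = 5, while 2x - 15 = 5 — valid.
  x = 5.5: sqrt(16) = 4, while 2x - 15 = -4 — extraneous.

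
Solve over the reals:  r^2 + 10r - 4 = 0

Discriminant: (10)^2 - 4*1*(-4) = 116.
Quadratic formula: r = (-10 +/- sqrt(116)) / 2.
So r = -5 + sqrt(29) ~= 0.3852 or r = -sqrt(29) - 5 ~= -10.3852.

r = -10.3852 or r = 0.3852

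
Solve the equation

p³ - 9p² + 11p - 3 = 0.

Possible rational roots are divisors of -3. Testing p = 1 gives 0, so (p - 1) is a factor.
Divide: p³ - 9p² + 11p - 3 = (p - 1)(p² - 8p + 3).
Apply the quadratic formula to p² - 8p + 3 = 0: p = (8 ± √52)/2, i.e. p ≈ 7.6056 or p ≈ 0.3944.

p = 0.3944 or p = 1 or p = 7.6056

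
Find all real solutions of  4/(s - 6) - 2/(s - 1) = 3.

s = 0.4627 or s = 7.204

Multiply both sides by (s - 6)(s - 1):
4(s - 1) - 2(s - 6) = 3(s - 6)(s - 1).
Expand and collect terms: 3s² - 23s + 10 = 0.
By the quadratic formula, s = (23 ± √409) / 6, so s ≈ 7.204 or s ≈ 0.4627.
Neither value makes a denominator zero (s ≠ 6, s ≠ 1), so both are valid.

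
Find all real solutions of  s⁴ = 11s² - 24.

Let u = s². The equation becomes u² - 11u + 24 = 0.
Factor: (u - 8)(u - 3) = 0, so u = 8 or u = 3.
s² = 8 gives s = ±2·√(2) ≈ ±2.8284.
s² = 3 gives s = ±√(3) ≈ ±1.7321.

s = -2.8284 or s = -1.7321 or s = 1.7321 or s = 2.8284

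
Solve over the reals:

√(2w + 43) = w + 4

Square both sides: 2w + 43 = (w + 4)².
Expand and rearrange: w² + 6w - 27 = 0.
Solving gives w = 3 or w = -9.
Check each candidate in the original equation:
  w = 3: √(49) = 7, while w + 4 = 7 — valid.
  w = -9: √(25) = 5, while w + 4 = -5 — extraneous.

w = 3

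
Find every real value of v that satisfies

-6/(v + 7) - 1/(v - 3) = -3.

v = -5.0792 or v = 3.4126

Multiply both sides by (v + 7)(v - 3):
-6(v - 3) - (v + 7) = -3(v + 7)(v - 3).
Expand and collect terms: -3v² - 5v + 52 = 0.
By the quadratic formula, v = (5 ± √649) / -6, so v ≈ -5.0792 or v ≈ 3.4126.
Neither value makes a denominator zero (v ≠ -7, v ≠ 3), so both are valid.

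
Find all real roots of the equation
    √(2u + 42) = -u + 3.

u = -3

Square both sides: 2u + 42 = (-u + 3)².
Expand and rearrange: u² - 8u - 33 = 0.
Solving gives u = 11 or u = -3.
Check each candidate in the original equation:
  u = 11: √(64) = 8, while -u + 3 = -8 — extraneous.
  u = -3: √(36) = 6, while -u + 3 = 6 — valid.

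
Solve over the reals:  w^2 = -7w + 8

Bring every term to one side: w^2 + 7w - 8 = 0.
Factor: (w + 8)(w - 1) = 0.
So w = -8 or w = 1.

w = -8 or w = 1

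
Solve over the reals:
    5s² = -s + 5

Rearrange to standard form: 5s² + s - 5 = 0.
Discriminant: (1)² − 4·5·(-5) = 101.
Quadratic formula: s = (-1 ± √101) / 10.
So s = -1/10 + √(101)/10 ≈ 0.905 or s = -√(101)/10 - 1/10 ≈ -1.105.

s = -1.105 or s = 0.905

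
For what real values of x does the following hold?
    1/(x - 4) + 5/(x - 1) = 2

x = 2.7753 or x = 5.2247

Multiply both sides by (x - 4)(x - 1):
(x - 1) + 5(x - 4) = 2(x - 4)(x - 1).
Expand and collect terms: 2x² - 16x + 29 = 0.
By the quadratic formula, x = (16 ± √24) / 4, so x ≈ 5.2247 or x ≈ 2.7753.
Neither value makes a denominator zero (x ≠ 4, x ≠ 1), so both are valid.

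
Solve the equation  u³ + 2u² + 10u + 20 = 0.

u = -2

Possible rational roots are divisors of 20. Testing u = -2 gives 0, so (u + 2) is a factor.
Divide: u³ + 2u² + 10u + 20 = (u + 2)(u² + 10).
The quadratic u² + 10 has discriminant -40 < 0, so no further real roots.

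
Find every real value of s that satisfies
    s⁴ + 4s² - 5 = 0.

s = -1 or s = 1

Let u = s². The equation becomes u² + 4u - 5 = 0.
Factor: (u - 1)(u + 5) = 0, so u = 1 or u = -5.
s² = 1 gives s = ±1.
s² = -5 < 0 has no real solution.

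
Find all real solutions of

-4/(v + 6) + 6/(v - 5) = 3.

Multiply both sides by (v + 6)(v - 5):
-4(v - 5) + 6(v + 6) = 3(v + 6)(v - 5).
Expand and collect terms: 3v² + v - 146 = 0.
By the quadratic formula, v = (-1 ± √1753) / 6, so v ≈ 6.8115 or v ≈ -7.1448.
Neither value makes a denominator zero (v ≠ -6, v ≠ 5), so both are valid.

v = -7.1448 or v = 6.8115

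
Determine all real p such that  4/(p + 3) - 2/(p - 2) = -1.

p = -6.217 or p = 3.217

Multiply both sides by (p + 3)(p - 2):
4(p - 2) - 2(p + 3) = -(p + 3)(p - 2).
Expand and collect terms: -p^2 - 3p + 20 = 0.
By the quadratic formula, p = (3 +/- sqrt(89)) / -2, so p ~= -6.217 or p ~= 3.217.
Neither value makes a denominator zero (p != -3, p != 2), so both are valid.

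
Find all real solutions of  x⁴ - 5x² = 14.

Let u = x². The equation becomes u² - 5u - 14 = 0.
Factor: (u + 2)(u - 7) = 0, so u = -2 or u = 7.
x² = -2 < 0 has no real solution.
x² = 7 gives x = ±√(7) ≈ ±2.6458.

x = -2.6458 or x = 2.6458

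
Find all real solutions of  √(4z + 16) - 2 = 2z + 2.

z = 0

Isolate the radical: √(4z + 16) = 2z + 4.
Square both sides: 4z + 16 = (2z + 4)².
Expand and rearrange: 4z² + 12z = 0.
Solving gives z = 0 or z = -3.
Check each candidate in the original equation:
  z = 0: √(16) = 4, while 2z + 4 = 4 — valid.
  z = -3: √(4) = 2, while 2z + 4 = -2 — extraneous.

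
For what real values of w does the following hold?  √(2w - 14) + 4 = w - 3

Isolate the radical: √(2w - 14) = w - 7.
Square both sides: 2w - 14 = (w - 7)².
Expand and rearrange: w² - 16w + 63 = 0.
Solving gives w = 9 or w = 7.
Check each candidate in the original equation:
  w = 9: √(4) = 2, while w - 7 = 2 — valid.
  w = 7: √(0) = 0, while w - 7 = 0 — valid.

w = 7 or w = 9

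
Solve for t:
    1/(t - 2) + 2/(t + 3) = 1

t = -1.4495 or t = 3.4495

Multiply both sides by (t - 2)(t + 3):
(t + 3) + 2(t - 2) = (t - 2)(t + 3).
Expand and collect terms: t^2 - 2t - 5 = 0.
By the quadratic formula, t = (2 +/- sqrt(24)) / 2, so t ~= 3.4495 or t ~= -1.4495.
Neither value makes a denominator zero (t != 2, t != -3), so both are valid.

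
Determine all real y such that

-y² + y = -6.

y = -2 or y = 3

Bring every term to one side: -y² + y + 6 = 0.
Factor: -1(y - 3)(y + 2) = 0.
So y = 3 or y = -2.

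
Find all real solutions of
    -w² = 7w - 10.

Rearrange to standard form: -w² - 7w + 10 = 0.
Discriminant: (-7)² − 4·(-1)·10 = 89.
Quadratic formula: w = (7 ± √89) / (-2).
So w = -√(89)/2 - 7/2 ≈ -8.217 or w = -7/2 + √(89)/2 ≈ 1.217.

w = -8.217 or w = 1.217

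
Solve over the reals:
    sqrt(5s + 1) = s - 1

s = 7

Square both sides: 5s + 1 = (s - 1)^2.
Expand and rearrange: s^2 - 7s = 0.
Solving gives s = 7 or s = 0.
Check each candidate in the original equation:
  s = 7: sqrt(36) = 6, while s - 1 = 6 — valid.
  s = 0: sqrt(1) = 1, while s - 1 = -1 — extraneous.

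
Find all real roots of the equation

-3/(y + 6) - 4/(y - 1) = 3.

y = -7.1943 or y = -0.139

Multiply both sides by (y + 6)(y - 1):
-3(y - 1) - 4(y + 6) = 3(y + 6)(y - 1).
Expand and collect terms: 3y² + 22y + 3 = 0.
By the quadratic formula, y = (-22 ± √448) / 6, so y ≈ -0.139 or y ≈ -7.1943.
Neither value makes a denominator zero (y ≠ -6, y ≠ 1), so both are valid.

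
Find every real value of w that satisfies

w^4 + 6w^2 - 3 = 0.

w = -0.6813 or w = 0.6813

Let u = w^2. The equation becomes u^2 + 6u - 3 = 0.
By the quadratic formula, u = -3 + 2*sqrt(3) or u = -2*sqrt(3) - 3.
w^2 = -3 + 2*sqrt(3) gives w = +/-sqrt(-3 + 2*sqrt(3)) ~= +/-0.6813.
w^2 = -2*sqrt(3) - 3 < 0 has no real solution.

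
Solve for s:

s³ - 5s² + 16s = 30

Rearrange: s³ - 5s² + 16s - 30 = 0.
Possible rational roots are divisors of -30. Testing s = 3 gives 0, so (s - 3) is a factor.
Divide: s³ - 5s² + 16s - 30 = (s - 3)(s² - 2s + 10).
The quadratic s² - 2s + 10 has discriminant -36 < 0, so no further real roots.

s = 3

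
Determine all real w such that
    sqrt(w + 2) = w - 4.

Square both sides: w + 2 = (w - 4)^2.
Expand and rearrange: w^2 - 9w + 14 = 0.
Solving gives w = 7 or w = 2.
Check each candidate in the original equation:
  w = 7: sqrt(9) = 3, while w - 4 = 3 — valid.
  w = 2: sqrt(4) = 2, while w - 4 = -2 — extraneous.

w = 7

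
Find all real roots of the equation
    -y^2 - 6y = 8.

Bring every term to one side: -y^2 - 6y - 8 = 0.
Factor: -1(y + 4)(y + 2) = 0.
So y = -4 or y = -2.

y = -4 or y = -2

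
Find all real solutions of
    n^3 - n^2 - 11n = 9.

n = -2.1623 or n = -1 or n = 4.1623

Rearrange: n^3 - n^2 - 11n - 9 = 0.
Possible rational roots are divisors of -9. Testing n = -1 gives 0, so (n + 1) is a factor.
Divide: n^3 - n^2 - 11n - 9 = (n + 1)(n^2 - 2n - 9).
Apply the quadratic formula to n^2 - 2n - 9 = 0: n = (2 +/- sqrt(40))/2, i.e. n ~= 4.1623 or n ~= -2.1623.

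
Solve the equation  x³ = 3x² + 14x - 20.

Rearrange: x³ - 3x² - 14x + 20 = 0.
Possible rational roots are divisors of 20. Testing x = 5 gives 0, so (x - 5) is a factor.
Divide: x³ - 3x² - 14x + 20 = (x - 5)(x² + 2x - 4).
Apply the quadratic formula to x² + 2x - 4 = 0: x = (-2 ± √20)/2, i.e. x ≈ 1.2361 or x ≈ -3.2361.

x = -3.2361 or x = 1.2361 or x = 5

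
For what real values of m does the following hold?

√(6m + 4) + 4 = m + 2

Isolate the radical: √(6m + 4) = m - 2.
Square both sides: 6m + 4 = (m - 2)².
Expand and rearrange: m² - 10m = 0.
Solving gives m = 10 or m = 0.
Check each candidate in the original equation:
  m = 10: √(64) = 8, while m - 2 = 8 — valid.
  m = 0: √(4) = 2, while m - 2 = -2 — extraneous.

m = 10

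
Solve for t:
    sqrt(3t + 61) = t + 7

Square both sides: 3t + 61 = (t + 7)^2.
Expand and rearrange: t^2 + 11t - 12 = 0.
Solving gives t = 1 or t = -12.
Check each candidate in the original equation:
  t = 1: sqrt(64) = 8, while t + 7 = 8 — valid.
  t = -12: sqrt(25) = 5, while t + 7 = -5 — extraneous.

t = 1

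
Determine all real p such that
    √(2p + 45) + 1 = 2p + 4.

Isolate the radical: √(2p + 45) = 2p + 3.
Square both sides: 2p + 45 = (2p + 3)².
Expand and rearrange: 4p² + 10p - 36 = 0.
Solving gives p = 2 or p = -4.5.
Check each candidate in the original equation:
  p = 2: √(49) = 7, while 2p + 3 = 7 — valid.
  p = -4.5: √(36) = 6, while 2p + 3 = -6 — extraneous.

p = 2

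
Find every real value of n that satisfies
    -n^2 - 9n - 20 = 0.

n = -5 or n = -4

Factor: -1(n + 4)(n + 5) = 0.
So n = -4 or n = -5.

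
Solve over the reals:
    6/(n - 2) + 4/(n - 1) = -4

Multiply both sides by (n - 2)(n - 1):
6(n - 1) + 4(n - 2) = -4(n - 2)(n - 1).
Expand and collect terms: -4n² + 2n + 6 = 0.
Factor or apply the quadratic formula: n = -1 or n = 1.5.
Neither value makes a denominator zero (n ≠ 2, n ≠ 1), so both are valid.

n = -1 or n = 1.5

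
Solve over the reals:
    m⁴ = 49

m = -2.6458 or m = 2.6458

Let u = m². The equation becomes u² - 49 = 0.
Factor: (u + 7)(u - 7) = 0, so u = -7 or u = 7.
m² = -7 < 0 has no real solution.
m² = 7 gives m = ±√(7) ≈ ±2.6458.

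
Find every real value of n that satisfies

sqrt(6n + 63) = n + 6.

Square both sides: 6n + 63 = (n + 6)^2.
Expand and rearrange: n^2 + 6n - 27 = 0.
Solving gives n = 3 or n = -9.
Check each candidate in the original equation:
  n = 3: sqrt(81) = 9, while n + 6 = 9 — valid.
  n = -9: sqrt(9) = 3, while n + 6 = -3 — extraneous.

n = 3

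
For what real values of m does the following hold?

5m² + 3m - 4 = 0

m = -1.2434 or m = 0.6434

Discriminant: (3)² − 4·5·(-4) = 89.
Quadratic formula: m = (-3 ± √89) / 10.
So m = -3/10 + √(89)/10 ≈ 0.6434 or m = -√(89)/10 - 3/10 ≈ -1.2434.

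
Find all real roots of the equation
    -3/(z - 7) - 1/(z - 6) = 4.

z = 5.5 or z = 6.5

Multiply both sides by (z - 7)(z - 6):
-3(z - 6) - (z - 7) = 4(z - 7)(z - 6).
Expand and collect terms: 4z^2 - 48z + 143 = 0.
Factor or apply the quadratic formula: z = 6.5 or z = 5.5.
Neither value makes a denominator zero (z != 7, z != 6), so both are valid.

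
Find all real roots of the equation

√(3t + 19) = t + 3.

Square both sides: 3t + 19 = (t + 3)².
Expand and rearrange: t² + 3t - 10 = 0.
Solving gives t = 2 or t = -5.
Check each candidate in the original equation:
  t = 2: √(25) = 5, while t + 3 = 5 — valid.
  t = -5: √(4) = 2, while t + 3 = -2 — extraneous.

t = 2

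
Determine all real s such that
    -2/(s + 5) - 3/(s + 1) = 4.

Multiply both sides by (s + 5)(s + 1):
-2(s + 1) - 3(s + 5) = 4(s + 5)(s + 1).
Expand and collect terms: 4s² + 29s + 37 = 0.
By the quadratic formula, s = (-29 ± √249) / 8, so s ≈ -1.6525 or s ≈ -5.5975.
Neither value makes a denominator zero (s ≠ -5, s ≠ -1), so both are valid.

s = -5.5975 or s = -1.6525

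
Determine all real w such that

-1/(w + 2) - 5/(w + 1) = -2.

w = -1.8708 or w = 1.8708

Multiply both sides by (w + 2)(w + 1):
-(w + 1) - 5(w + 2) = -2(w + 2)(w + 1).
Expand and collect terms: -2w² + 7 = 0.
By the quadratic formula, w = (0 ± √56) / -4, so w ≈ -1.8708 or w ≈ 1.8708.
Neither value makes a denominator zero (w ≠ -2, w ≠ -1), so both are valid.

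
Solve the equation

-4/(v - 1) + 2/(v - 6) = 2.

Multiply both sides by (v - 1)(v - 6):
-4(v - 6) + 2(v - 1) = 2(v - 1)(v - 6).
Expand and collect terms: 2v^2 - 12v - 10 = 0.
By the quadratic formula, v = (12 +/- sqrt(224)) / 4, so v ~= 6.7417 or v ~= -0.7417.
Neither value makes a denominator zero (v != 1, v != 6), so both are valid.

v = -0.7417 or v = 6.7417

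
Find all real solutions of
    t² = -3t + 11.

t = -5.1401 or t = 2.1401

Rearrange to standard form: t² + 3t - 11 = 0.
Discriminant: (3)² − 4·1·(-11) = 53.
Quadratic formula: t = (-3 ± √53) / 2.
So t = -3/2 + √(53)/2 ≈ 2.1401 or t = -√(53)/2 - 3/2 ≈ -5.1401.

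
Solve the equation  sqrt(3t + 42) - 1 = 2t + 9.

Isolate the radical: sqrt(3t + 42) = 2t + 10.
Square both sides: 3t + 42 = (2t + 10)^2.
Expand and rearrange: 4t^2 + 37t + 58 = 0.
Solving gives t = -2 or t = -7.25.
Check each candidate in the original equation:
  t = -2: sqrt(36) = 6, while 2t + 10 = 6 — valid.
  t = -7.25: sqrt(20.25) = 4.5, while 2t + 10 = -4.5 — extraneous.

t = -2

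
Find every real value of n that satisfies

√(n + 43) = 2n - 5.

n = 6

Square both sides: n + 43 = (2n - 5)².
Expand and rearrange: 4n² - 21n - 18 = 0.
Solving gives n = 6 or n = -0.75.
Check each candidate in the original equation:
  n = 6: √(49) = 7, while 2n - 5 = 7 — valid.
  n = -0.75: √(42.25) = 6.5, while 2n - 5 = -6.5 — extraneous.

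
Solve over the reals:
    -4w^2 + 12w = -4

w = -0.3028 or w = 3.3028

Rearrange to standard form: -4w^2 + 12w + 4 = 0.
Discriminant: (12)^2 - 4*(-4)*4 = 208.
Quadratic formula: w = (-12 +/- sqrt(208)) / (-8).
So w = 3/2 - sqrt(13)/2 ~= -0.3028 or w = 3/2 + sqrt(13)/2 ~= 3.3028.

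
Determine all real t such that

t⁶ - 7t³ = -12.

t = 1.4422 or t = 1.5874

Let u = t³. The equation becomes u² - 7u + 12 = 0.
Factor: (u - 3)(u - 4) = 0, so u = 3 or u = 4.
t³ = 3 gives t = ∛(3) ≈ 1.4422.
t³ = 4 gives t = ∛(4) ≈ 1.5874.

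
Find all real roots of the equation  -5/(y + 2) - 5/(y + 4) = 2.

Multiply both sides by (y + 2)(y + 4):
-5(y + 4) - 5(y + 2) = 2(y + 2)(y + 4).
Expand and collect terms: 2y² + 22y + 46 = 0.
By the quadratic formula, y = (-22 ± √116) / 4, so y ≈ -2.8074 or y ≈ -8.1926.
Neither value makes a denominator zero (y ≠ -2, y ≠ -4), so both are valid.

y = -8.1926 or y = -2.8074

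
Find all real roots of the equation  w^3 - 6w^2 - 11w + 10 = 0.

w = -2 or w = 0.6834 or w = 7.3166

Possible rational roots are divisors of 10. Testing w = -2 gives 0, so (w + 2) is a factor.
Divide: w^3 - 6w^2 - 11w + 10 = (w + 2)(w^2 - 8w + 5).
Apply the quadratic formula to w^2 - 8w + 5 = 0: w = (8 +/- sqrt(44))/2, i.e. w ~= 7.3166 or w ~= 0.6834.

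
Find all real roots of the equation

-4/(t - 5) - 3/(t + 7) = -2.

t = -5.7356 or t = 7.2356

Multiply both sides by (t - 5)(t + 7):
-4(t + 7) - 3(t - 5) = -2(t - 5)(t + 7).
Expand and collect terms: -2t² + 3t + 83 = 0.
By the quadratic formula, t = (-3 ± √673) / -4, so t ≈ -5.7356 or t ≈ 7.2356.
Neither value makes a denominator zero (t ≠ 5, t ≠ -7), so both are valid.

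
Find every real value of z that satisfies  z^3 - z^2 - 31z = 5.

z = -5 or z = -0.1623 or z = 6.1623

Rearrange: z^3 - z^2 - 31z - 5 = 0.
Possible rational roots are divisors of -5. Testing z = -5 gives 0, so (z + 5) is a factor.
Divide: z^3 - z^2 - 31z - 5 = (z + 5)(z^2 - 6z - 1).
Apply the quadratic formula to z^2 - 6z - 1 = 0: z = (6 +/- sqrt(40))/2, i.e. z ~= 6.1623 or z ~= -0.1623.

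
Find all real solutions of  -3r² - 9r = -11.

r = -3.9324 or r = 0.9324

Rearrange to standard form: -3r² - 9r + 11 = 0.
Discriminant: (-9)² − 4·(-3)·11 = 213.
Quadratic formula: r = (9 ± √213) / (-6).
So r = -√(213)/6 - 3/2 ≈ -3.9324 or r = -3/2 + √(213)/6 ≈ 0.9324.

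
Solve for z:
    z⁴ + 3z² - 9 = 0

z = -1.3617 or z = 1.3617

Let u = z². The equation becomes u² + 3u - 9 = 0.
By the quadratic formula, u = -3/2 + 3·√(5)/2 or u = -3·√(5)/2 - 3/2.
z² = -3/2 + 3·√(5)/2 gives z = ±√(-3/2 + 3·√(5)/2) ≈ ±1.3617.
z² = -3·√(5)/2 - 3/2 < 0 has no real solution.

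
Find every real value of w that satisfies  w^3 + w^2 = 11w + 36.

Rearrange: w^3 + w^2 - 11w - 36 = 0.
Possible rational roots are divisors of -36. Testing w = 4 gives 0, so (w - 4) is a factor.
Divide: w^3 + w^2 - 11w - 36 = (w - 4)(w^2 + 5w + 9).
The quadratic w^2 + 5w + 9 has discriminant -11 < 0, so no further real roots.

w = 4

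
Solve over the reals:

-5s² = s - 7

Rearrange to standard form: -5s² - s + 7 = 0.
Discriminant: (-1)² − 4·(-5)·7 = 141.
Quadratic formula: s = (1 ± √141) / (-10).
So s = -√(141)/10 - 1/10 ≈ -1.2874 or s = -1/10 + √(141)/10 ≈ 1.0874.

s = -1.2874 or s = 1.0874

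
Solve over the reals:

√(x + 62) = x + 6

x = 2

Square both sides: x + 62 = (x + 6)².
Expand and rearrange: x² + 11x - 26 = 0.
Solving gives x = 2 or x = -13.
Check each candidate in the original equation:
  x = 2: √(64) = 8, while x + 6 = 8 — valid.
  x = -13: √(49) = 7, while x + 6 = -7 — extraneous.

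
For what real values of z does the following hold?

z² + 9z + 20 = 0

z = -5 or z = -4

Factor: (z + 4)(z + 5) = 0.
So z = -4 or z = -5.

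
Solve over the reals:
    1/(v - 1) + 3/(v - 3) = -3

Multiply both sides by (v - 1)(v - 3):
(v - 3) + 3(v - 1) = -3(v - 1)(v - 3).
Expand and collect terms: -3v² + 8v - 3 = 0.
By the quadratic formula, v = (-8 ± √28) / -6, so v ≈ 0.4514 or v ≈ 2.2153.
Neither value makes a denominator zero (v ≠ 1, v ≠ 3), so both are valid.

v = 0.4514 or v = 2.2153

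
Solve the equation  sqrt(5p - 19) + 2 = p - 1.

Isolate the radical: sqrt(5p - 19) = p - 3.
Square both sides: 5p - 19 = (p - 3)^2.
Expand and rearrange: p^2 - 11p + 28 = 0.
Solving gives p = 7 or p = 4.
Check each candidate in the original equation:
  p = 7: sqrt(16) = 4, while p - 3 = 4 — valid.
  p = 4: sqrt(1) = 1, while p - 3 = 1 — valid.

p = 4 or p = 7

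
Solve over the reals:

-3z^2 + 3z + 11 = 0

z = -1.4791 or z = 2.4791

Discriminant: (3)^2 - 4*(-3)*11 = 141.
Quadratic formula: z = (-3 +/- sqrt(141)) / (-6).
So z = 1/2 - sqrt(141)/6 ~= -1.4791 or z = 1/2 + sqrt(141)/6 ~= 2.4791.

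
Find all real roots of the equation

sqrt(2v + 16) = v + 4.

Square both sides: 2v + 16 = (v + 4)^2.
Expand and rearrange: v^2 + 6v = 0.
Solving gives v = 0 or v = -6.
Check each candidate in the original equation:
  v = 0: sqrt(16) = 4, while v + 4 = 4 — valid.
  v = -6: sqrt(4) = 2, while v + 4 = -2 — extraneous.

v = 0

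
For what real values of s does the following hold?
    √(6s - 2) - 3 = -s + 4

Isolate the radical: √(6s - 2) = -s + 7.
Square both sides: 6s - 2 = (-s + 7)².
Expand and rearrange: s² - 20s + 51 = 0.
Solving gives s = 17 or s = 3.
Check each candidate in the original equation:
  s = 17: √(100) = 10, while -s + 7 = -10 — extraneous.
  s = 3: √(16) = 4, while -s + 7 = 4 — valid.

s = 3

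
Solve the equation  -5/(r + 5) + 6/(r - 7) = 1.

Multiply both sides by (r + 5)(r - 7):
-5(r - 7) + 6(r + 5) = (r + 5)(r - 7).
Expand and collect terms: r² - 3r - 100 = 0.
By the quadratic formula, r = (3 ± √409) / 2, so r ≈ 11.6119 or r ≈ -8.6119.
Neither value makes a denominator zero (r ≠ -5, r ≠ 7), so both are valid.

r = -8.6119 or r = 11.6119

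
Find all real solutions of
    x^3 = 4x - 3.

Rearrange: x^3 - 4x + 3 = 0.
Possible rational roots are divisors of 3. Testing x = 1 gives 0, so (x - 1) is a factor.
Divide: x^3 - 4x + 3 = (x - 1)(x^2 + x - 3).
Apply the quadratic formula to x^2 + x - 3 = 0: x = (-1 +/- sqrt(13))/2, i.e. x ~= 1.3028 or x ~= -2.3028.

x = -2.3028 or x = 1 or x = 1.3028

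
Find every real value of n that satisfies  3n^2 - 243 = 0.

Factor: 3(n - 9)(n + 9) = 0.
So n = 9 or n = -9.

n = -9 or n = 9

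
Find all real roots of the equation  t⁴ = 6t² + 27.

Let u = t². The equation becomes u² - 6u - 27 = 0.
Factor: (u + 3)(u - 9) = 0, so u = -3 or u = 9.
t² = -3 < 0 has no real solution.
t² = 9 gives t = ±3.

t = -3 or t = 3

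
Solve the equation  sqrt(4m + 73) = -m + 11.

Square both sides: 4m + 73 = (-m + 11)^2.
Expand and rearrange: m^2 - 26m + 48 = 0.
Solving gives m = 24 or m = 2.
Check each candidate in the original equation:
  m = 24: sqrt(169) = 13, while -m + 11 = -13 — extraneous.
  m = 2: sqrt(81) = 9, while -m + 11 = 9 — valid.

m = 2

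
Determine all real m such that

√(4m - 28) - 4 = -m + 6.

m = 8

Isolate the radical: √(4m - 28) = -m + 10.
Square both sides: 4m - 28 = (-m + 10)².
Expand and rearrange: m² - 24m + 128 = 0.
Solving gives m = 16 or m = 8.
Check each candidate in the original equation:
  m = 16: √(36) = 6, while -m + 10 = -6 — extraneous.
  m = 8: √(4) = 2, while -m + 10 = 2 — valid.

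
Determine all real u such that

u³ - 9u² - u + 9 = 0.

u = -1 or u = 1 or u = 9

Possible rational roots are divisors of 9. Testing u = 1 gives 0, so (u - 1) is a factor.
Divide: u³ - 9u² - u + 9 = (u - 1)(u² - 8u - 9).
Factor the quadratic: u = 9 or u = -1.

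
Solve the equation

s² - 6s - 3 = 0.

s = -0.4641 or s = 6.4641

Discriminant: (-6)² − 4·1·(-3) = 48.
Quadratic formula: s = (6 ± √48) / 2.
So s = 3 + 2·√(3) ≈ 6.4641 or s = 3 - 2·√(3) ≈ -0.4641.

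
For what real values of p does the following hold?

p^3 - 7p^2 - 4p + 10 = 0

p = -1.3589 or p = 1 or p = 7.3589

Possible rational roots are divisors of 10. Testing p = 1 gives 0, so (p - 1) is a factor.
Divide: p^3 - 7p^2 - 4p + 10 = (p - 1)(p^2 - 6p - 10).
Apply the quadratic formula to p^2 - 6p - 10 = 0: p = (6 +/- sqrt(76))/2, i.e. p ~= 7.3589 or p ~= -1.3589.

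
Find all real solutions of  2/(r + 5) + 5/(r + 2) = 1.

Multiply both sides by (r + 5)(r + 2):
2(r + 2) + 5(r + 5) = (r + 5)(r + 2).
Expand and collect terms: r^2 - 19 = 0.
By the quadratic formula, r = (0 +/- sqrt(76)) / 2, so r ~= 4.3589 or r ~= -4.3589.
Neither value makes a denominator zero (r != -5, r != -2), so both are valid.

r = -4.3589 or r = 4.3589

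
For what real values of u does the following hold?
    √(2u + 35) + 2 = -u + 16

u = 7

Isolate the radical: √(2u + 35) = -u + 14.
Square both sides: 2u + 35 = (-u + 14)².
Expand and rearrange: u² - 30u + 161 = 0.
Solving gives u = 23 or u = 7.
Check each candidate in the original equation:
  u = 23: √(81) = 9, while -u + 14 = -9 — extraneous.
  u = 7: √(49) = 7, while -u + 14 = 7 — valid.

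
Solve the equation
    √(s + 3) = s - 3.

Square both sides: s + 3 = (s - 3)².
Expand and rearrange: s² - 7s + 6 = 0.
Solving gives s = 6 or s = 1.
Check each candidate in the original equation:
  s = 6: √(9) = 3, while s - 3 = 3 — valid.
  s = 1: √(4) = 2, while s - 3 = -2 — extraneous.

s = 6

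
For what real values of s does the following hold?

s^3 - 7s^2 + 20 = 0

s = -1.5311 or s = 2 or s = 6.5311

Possible rational roots are divisors of 20. Testing s = 2 gives 0, so (s - 2) is a factor.
Divide: s^3 - 7s^2 + 20 = (s - 2)(s^2 - 5s - 10).
Apply the quadratic formula to s^2 - 5s - 10 = 0: s = (5 +/- sqrt(65))/2, i.e. s ~= 6.5311 or s ~= -1.5311.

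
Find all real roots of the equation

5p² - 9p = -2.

p = 0.2597 or p = 1.5403

Rearrange to standard form: 5p² - 9p + 2 = 0.
Discriminant: (-9)² − 4·5·2 = 41.
Quadratic formula: p = (9 ± √41) / 10.
So p = √(41)/10 + 9/10 ≈ 1.5403 or p = 9/10 - √(41)/10 ≈ 0.2597.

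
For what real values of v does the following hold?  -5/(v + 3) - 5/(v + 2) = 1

Multiply both sides by (v + 3)(v + 2):
-5(v + 2) - 5(v + 3) = (v + 3)(v + 2).
Expand and collect terms: v² + 15v + 31 = 0.
By the quadratic formula, v = (-15 ± √101) / 2, so v ≈ -2.4751 or v ≈ -12.5249.
Neither value makes a denominator zero (v ≠ -3, v ≠ -2), so both are valid.

v = -12.5249 or v = -2.4751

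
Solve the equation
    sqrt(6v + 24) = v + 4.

Square both sides: 6v + 24 = (v + 4)^2.
Expand and rearrange: v^2 + 2v - 8 = 0.
Solving gives v = 2 or v = -4.
Check each candidate in the original equation:
  v = 2: sqrt(36) = 6, while v + 4 = 6 — valid.
  v = -4: sqrt(0) = 0, while v + 4 = 0 — valid.

v = -4 or v = 2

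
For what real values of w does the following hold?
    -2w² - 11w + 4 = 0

w = -5.8423 or w = 0.3423

Discriminant: (-11)² − 4·(-2)·4 = 153.
Quadratic formula: w = (11 ± √153) / (-4).
So w = -3·√(17)/4 - 11/4 ≈ -5.8423 or w = -11/4 + 3·√(17)/4 ≈ 0.3423.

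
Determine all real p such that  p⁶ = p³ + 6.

Let u = p³. The equation becomes u² - u - 6 = 0.
Factor: (u + 2)(u - 3) = 0, so u = -2 or u = 3.
p³ = -2 gives p = -∛(2) ≈ -1.2599.
p³ = 3 gives p = ∛(3) ≈ 1.4422.

p = -1.2599 or p = 1.4422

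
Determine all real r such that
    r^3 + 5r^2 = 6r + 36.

r = -4.6056 or r = -3 or r = 2.6056

Rearrange: r^3 + 5r^2 - 6r - 36 = 0.
Possible rational roots are divisors of -36. Testing r = -3 gives 0, so (r + 3) is a factor.
Divide: r^3 + 5r^2 - 6r - 36 = (r + 3)(r^2 + 2r - 12).
Apply the quadratic formula to r^2 + 2r - 12 = 0: r = (-2 +/- sqrt(52))/2, i.e. r ~= 2.6056 or r ~= -4.6056.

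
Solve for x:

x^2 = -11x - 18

x = -9 or x = -2

Bring every term to one side: x^2 + 11x + 18 = 0.
Factor: (x + 9)(x + 2) = 0.
So x = -9 or x = -2.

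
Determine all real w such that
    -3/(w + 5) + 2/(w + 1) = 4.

w = -5.6776 or w = -0.5724

Multiply both sides by (w + 5)(w + 1):
-3(w + 1) + 2(w + 5) = 4(w + 5)(w + 1).
Expand and collect terms: 4w² + 25w + 13 = 0.
By the quadratic formula, w = (-25 ± √417) / 8, so w ≈ -0.5724 or w ≈ -5.6776.
Neither value makes a denominator zero (w ≠ -5, w ≠ -1), so both are valid.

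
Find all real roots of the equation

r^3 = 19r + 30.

r = -3 or r = -2 or r = 5

Rearrange: r^3 - 19r - 30 = 0.
Possible rational roots are divisors of -30. Testing r = -3 gives 0, so (r + 3) is a factor.
Divide: r^3 - 19r - 30 = (r + 3)(r^2 - 3r - 10).
Factor the quadratic: r = 5 or r = -2.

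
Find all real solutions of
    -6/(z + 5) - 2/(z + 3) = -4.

Multiply both sides by (z + 5)(z + 3):
-6(z + 3) - 2(z + 5) = -4(z + 5)(z + 3).
Expand and collect terms: -4z^2 - 24z - 32 = 0.
Factor or apply the quadratic formula: z = -4 or z = -2.
Neither value makes a denominator zero (z != -5, z != -3), so both are valid.

z = -4 or z = -2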